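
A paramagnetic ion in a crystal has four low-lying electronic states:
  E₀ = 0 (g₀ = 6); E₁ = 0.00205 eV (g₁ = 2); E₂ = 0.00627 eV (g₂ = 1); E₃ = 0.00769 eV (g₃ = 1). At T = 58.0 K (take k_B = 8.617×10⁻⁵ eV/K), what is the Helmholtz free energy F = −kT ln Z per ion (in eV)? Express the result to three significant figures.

-0.0103 eV

k_BT = 8.617×10⁻⁵ × 58.0 K = 0.0049979 eV.
Eᵢ/kT = 0, 0.41017, 1.2545, 1.5386.
Z = Σ gᵢe^(−Eᵢ/kT) = 6·e^(−0) + 2·e^(−0.41017) + 1·e^(−1.2545) + 1·e^(−1.5386) = 6.0000 + 1.3271 + 0.28522 + 0.21468 = 7.8270.
F = −kT ln Z = −0.0049979 × ln(7.8270) = −0.0049979 × 2.0576 = -0.0103 eV.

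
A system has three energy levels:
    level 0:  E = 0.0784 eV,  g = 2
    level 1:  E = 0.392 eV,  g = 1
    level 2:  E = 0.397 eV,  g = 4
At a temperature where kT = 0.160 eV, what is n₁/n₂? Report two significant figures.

0.26

n₁/n₂ = (g₁/g₂) exp[−(E₁−E₂)/kT] = (1/4) × exp(−(-0.005 eV)/(0.160 eV)) = (1/4) × exp(0.03125) = 0.26.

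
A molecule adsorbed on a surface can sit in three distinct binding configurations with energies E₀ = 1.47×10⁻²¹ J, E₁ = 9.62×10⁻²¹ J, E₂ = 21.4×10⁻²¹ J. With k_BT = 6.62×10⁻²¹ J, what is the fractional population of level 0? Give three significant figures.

0.746

Eᵢ/kT = 0.22205, 1.4532, 3.2326.
Z = Σ e^(−Eᵢ/kT) = e^(−0.22205) + e^(−1.4532) + e^(−3.2326) = 0.80088 + 0.23382 + 0.039455 = 1.0742.
P₀ = e^(−E₀/kT) / Z = 0.80088/1.0742 = 0.746.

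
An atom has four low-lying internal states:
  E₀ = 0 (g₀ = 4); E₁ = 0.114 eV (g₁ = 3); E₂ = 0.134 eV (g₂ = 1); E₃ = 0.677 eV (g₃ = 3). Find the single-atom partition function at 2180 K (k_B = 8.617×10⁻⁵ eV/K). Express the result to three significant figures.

Z = 6.21

k_BT = 8.617×10⁻⁵ × 2180 K = 0.18785 eV.
Eᵢ/kT = 0, 0.60687, 0.71334, 3.6039.
Z = Σ gᵢe^(−Eᵢ/kT) = 4·e^(−0) + 3·e^(−0.60687) + 1·e^(−0.71334) + 3·e^(−3.6039) = 4.0000 + 1.6352 + 0.49000 + 0.081652 = 6.2069.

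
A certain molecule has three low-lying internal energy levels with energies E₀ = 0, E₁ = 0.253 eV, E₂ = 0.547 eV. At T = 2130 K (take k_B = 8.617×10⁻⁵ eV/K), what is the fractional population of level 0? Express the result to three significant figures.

k_BT = 8.617×10⁻⁵ × 2130 K = 0.18354 eV.
Eᵢ/kT = 0, 1.3784, 2.9803.
Z = Σ e^(−Eᵢ/kT) = e^(−0) + e^(−1.3784) + e^(−2.9803) = 1.0000 + 0.25198 + 0.050778 = 1.3028.
P₀ = e^(−E₀/kT) / Z = 1.0000/1.3028 = 0.768.

0.768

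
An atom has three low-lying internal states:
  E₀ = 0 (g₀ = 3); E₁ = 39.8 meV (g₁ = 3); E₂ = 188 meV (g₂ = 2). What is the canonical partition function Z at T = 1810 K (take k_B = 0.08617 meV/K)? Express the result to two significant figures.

k_BT = 0.08617 × 1810 K = 156.0 meV.
Eᵢ/kT = 0, 0.2551, 1.205.
Z = Σ gᵢe^(−Eᵢ/kT) = 3·e^(−0) + 3·e^(−0.2551) + 2·e^(−1.205) = 3.000 + 2.325 + 0.5994 = 5.924.

Z = 5.9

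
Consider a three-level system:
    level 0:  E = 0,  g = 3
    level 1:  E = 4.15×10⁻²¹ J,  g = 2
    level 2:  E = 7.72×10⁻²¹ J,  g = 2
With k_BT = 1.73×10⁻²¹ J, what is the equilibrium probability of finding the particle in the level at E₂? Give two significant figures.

Eᵢ/kT = 0, 2.399, 4.462.
Z = Σ gᵢe^(−Eᵢ/kT) = 3·e^(−0) + 2·e^(−2.399) + 2·e^(−4.462) = 3.000 + 0.1816 + 0.02308 = 3.205.
P₂ = g₂ e^(−E₂/kT) / Z = 0.02308/3.205 = 0.0072.

0.0072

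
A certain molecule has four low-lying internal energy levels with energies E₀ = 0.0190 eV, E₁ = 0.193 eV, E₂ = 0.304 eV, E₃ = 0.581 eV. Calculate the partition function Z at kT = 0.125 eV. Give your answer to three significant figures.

Eᵢ/kT = 0.15200, 1.5440, 2.4320, 4.6480.
Z = Σ e^(−Eᵢ/kT) = e^(−0.15200) + e^(−1.5440) + e^(−2.4320) + e^(−4.6480) = 0.85899 + 0.21353 + 0.087861 + 0.0095807 = 1.1700.

Z = 1.17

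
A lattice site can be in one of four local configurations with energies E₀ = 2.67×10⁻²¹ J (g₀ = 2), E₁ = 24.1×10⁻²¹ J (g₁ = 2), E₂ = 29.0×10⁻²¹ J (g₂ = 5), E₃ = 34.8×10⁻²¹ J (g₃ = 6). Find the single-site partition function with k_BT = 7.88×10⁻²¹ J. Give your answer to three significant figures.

Eᵢ/kT = 0.33883, 3.0584, 3.6802, 4.4162.
Z = Σ gᵢe^(−Eᵢ/kT) = 2·e^(−0.33883) + 2·e^(−3.0584) + 5·e^(−3.6802) + 6·e^(−4.4162) = 1.4252 + 0.093926 + 0.12609 + 0.072480 = 1.7177.

Z = 1.72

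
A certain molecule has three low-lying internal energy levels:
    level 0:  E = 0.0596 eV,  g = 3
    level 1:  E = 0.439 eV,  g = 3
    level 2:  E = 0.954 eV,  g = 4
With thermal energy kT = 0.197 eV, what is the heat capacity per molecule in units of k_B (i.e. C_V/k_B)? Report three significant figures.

Eᵢ/kT = 0.30254, 2.2284, 4.8426.
Z = Σ gᵢe^(−Eᵢ/kT) = 3·e^(−0.30254) + 3·e^(−2.2284) + 4·e^(−4.8426) = 2.2168 + 0.32310 + 0.031546 = 2.5714.
⟨E⟩ = 0.11825 eV, ⟨E²⟩ = 0.038443 eV².
C_V/k_B = (⟨E²⟩ − ⟨E⟩²)/(kT)² = (0.038443 − 0.013983)/0.038809 = 0.630.

0.630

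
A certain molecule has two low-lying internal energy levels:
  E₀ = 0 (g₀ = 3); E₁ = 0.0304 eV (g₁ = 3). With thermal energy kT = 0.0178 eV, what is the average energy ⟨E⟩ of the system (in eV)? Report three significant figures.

Eᵢ/kT = 0, 1.7079.
Z = Σ gᵢe^(−Eᵢ/kT) = 3·e^(−0) + 3·e^(−1.7079) = 3.0000 + 0.54374 = 3.5437.
⟨E⟩ = Σ Eᵢ gᵢe^(−Eᵢ/kT) / Z = (0·3.0000 + 0.0304·0.54374) / 3.5437 = 0.00466 eV.

0.00466 eV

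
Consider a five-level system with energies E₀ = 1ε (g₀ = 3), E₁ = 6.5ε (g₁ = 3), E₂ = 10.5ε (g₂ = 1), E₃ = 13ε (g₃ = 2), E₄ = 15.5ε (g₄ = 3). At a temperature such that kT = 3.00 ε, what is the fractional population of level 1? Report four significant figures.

0.1339

Eᵢ/kT = 0.333333, 2.16667, 3.50000, 4.33333, 5.16667.
Z = Σ gᵢe^(−Eᵢ/kT) = 3·e^(−0.333333) + 3·e^(−2.16667) + 1·e^(−3.50000) + 2·e^(−4.33333) + 3·e^(−5.16667) = 2.14959 + 0.343675 + 0.0301974 + 0.0262475 + 0.0171106 = 2.56682.
P₁ = g₁ e^(−E₁/kT) / Z = 0.343675/2.56682 = 0.1339.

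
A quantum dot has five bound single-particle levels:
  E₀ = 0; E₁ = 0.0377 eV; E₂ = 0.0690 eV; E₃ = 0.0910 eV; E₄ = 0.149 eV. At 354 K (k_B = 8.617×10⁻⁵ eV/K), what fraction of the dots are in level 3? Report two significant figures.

0.035

k_BT = 8.617×10⁻⁵ × 354 K = 0.03050 eV.
Eᵢ/kT = 0, 1.236, 2.262, 2.984, 4.885.
Z = Σ e^(−Eᵢ/kT) = e^(−0) + e^(−1.236) + e^(−2.262) + e^(−2.984) + e^(−4.885) = 1.000 + 0.2905 + 0.1041 + 0.05059 + 0.007559 = 1.453.
P₃ = e^(−E₃/kT) / Z = 0.05059/1.453 = 0.035.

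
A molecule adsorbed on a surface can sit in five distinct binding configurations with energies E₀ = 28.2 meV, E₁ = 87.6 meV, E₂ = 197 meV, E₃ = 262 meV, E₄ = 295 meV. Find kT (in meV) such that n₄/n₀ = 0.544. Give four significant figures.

438.2 meV

n₄/n₀ = exp[−(E₄−E₀)/kT] = 0.544.
⇒ (E₄−E₀)/kT = ln(1/0.544) = ln(1.83824) = 0.608809.
kT = 266.8 meV / 0.608809 = 438.2 meV.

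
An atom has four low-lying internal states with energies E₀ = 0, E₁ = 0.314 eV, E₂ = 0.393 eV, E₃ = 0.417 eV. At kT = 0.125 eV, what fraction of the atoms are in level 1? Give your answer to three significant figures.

Eᵢ/kT = 0, 2.5120, 3.1440, 3.3360.
Z = Σ e^(−Eᵢ/kT) = e^(−0) + e^(−2.5120) + e^(−3.1440) + e^(−3.3360) = 1.0000 + 0.081106 + 0.043110 + 0.035579 = 1.1598.
P₁ = e^(−E₁/kT) / Z = 0.081106/1.1598 = 0.0699.

0.0699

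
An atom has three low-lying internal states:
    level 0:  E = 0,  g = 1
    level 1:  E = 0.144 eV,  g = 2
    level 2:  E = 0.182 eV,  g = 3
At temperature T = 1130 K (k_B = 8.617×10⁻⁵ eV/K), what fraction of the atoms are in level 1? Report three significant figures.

0.238

k_BT = 8.617×10⁻⁵ × 1130 K = 0.097372 eV.
Eᵢ/kT = 0, 1.4789, 1.8691.
Z = Σ gᵢe^(−Eᵢ/kT) = 1·e^(−0) + 2·e^(−1.4789) + 3·e^(−1.8691) = 1.0000 + 0.45578 + 0.46279 = 1.9186.
P₁ = g₁ e^(−E₁/kT) / Z = 0.45578/1.9186 = 0.238.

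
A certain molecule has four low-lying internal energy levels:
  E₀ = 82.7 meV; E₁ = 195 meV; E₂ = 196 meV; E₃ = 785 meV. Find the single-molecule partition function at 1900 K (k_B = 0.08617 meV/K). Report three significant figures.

k_BT = 0.08617 × 1900 K = 163.72 meV.
Eᵢ/kT = 0.50513, 1.1911, 1.1972, 4.7948.
Z = Σ e^(−Eᵢ/kT) = e^(−0.50513) + e^(−1.1911) + e^(−1.1972) + e^(−4.7948) = 0.60343 + 0.30389 + 0.30204 + 0.0082727 = 1.2176.

Z = 1.22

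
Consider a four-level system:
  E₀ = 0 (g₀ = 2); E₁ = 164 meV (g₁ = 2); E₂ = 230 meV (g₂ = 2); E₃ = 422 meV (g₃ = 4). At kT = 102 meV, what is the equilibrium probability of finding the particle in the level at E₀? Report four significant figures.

Eᵢ/kT = 0, 1.60784, 2.25490, 4.13725.
Z = Σ gᵢe^(−Eᵢ/kT) = 2·e^(−0) + 2·e^(−1.60784) + 2·e^(−2.25490) + 4·e^(−4.13725) = 2.00000 + 0.400640 + 0.209768 + 0.0638668 = 2.67427.
P₀ = g₀ e^(−E₀/kT) / Z = 2.00000/2.67427 = 0.7479.

0.7479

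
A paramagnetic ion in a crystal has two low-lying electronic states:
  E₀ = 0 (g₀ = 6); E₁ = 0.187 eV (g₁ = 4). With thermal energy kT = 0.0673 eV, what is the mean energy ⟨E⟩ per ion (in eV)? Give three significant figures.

Eᵢ/kT = 0, 2.7786.
Z = Σ gᵢe^(−Eᵢ/kT) = 6·e^(−0) + 4·e^(−2.7786) = 6.0000 + 0.24850 = 6.2485.
⟨E⟩ = Σ Eᵢ gᵢe^(−Eᵢ/kT) / Z = (0·6.0000 + 0.187·0.24850) / 6.2485 = 0.00744 eV.

0.00744 eV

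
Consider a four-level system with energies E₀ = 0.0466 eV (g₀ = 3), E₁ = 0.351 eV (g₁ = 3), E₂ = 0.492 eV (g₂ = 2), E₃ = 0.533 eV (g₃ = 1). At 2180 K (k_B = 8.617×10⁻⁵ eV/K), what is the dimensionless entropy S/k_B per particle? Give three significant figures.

1.76

k_BT = 8.617×10⁻⁵ × 2180 K = 0.18785 eV.
Eᵢ/kT = 0.24807, 1.8685, 2.6191, 2.8374.
Z = Σ gᵢe^(−Eᵢ/kT) = 3·e^(−0.24807) + 3·e^(−1.8685) + 2·e^(−2.6191) + 1·e^(−2.8374) = 2.3409 + 0.46307 + 0.14574 + 0.058578 = 3.0083.
⟨E⟩ = Σ EᵢPᵢ = 0.12451 eV.
S/k_B = ln Z + ⟨E⟩/kT = ln(3.0083) + 0.12451/0.18785 = 1.1014 + 0.66282 = 1.76.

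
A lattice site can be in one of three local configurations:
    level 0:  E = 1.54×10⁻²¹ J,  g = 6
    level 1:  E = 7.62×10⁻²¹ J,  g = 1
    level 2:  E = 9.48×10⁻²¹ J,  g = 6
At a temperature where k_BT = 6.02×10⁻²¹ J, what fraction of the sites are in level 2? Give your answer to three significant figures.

Eᵢ/kT = 0.25581, 1.2658, 1.5748.
Z = Σ gᵢe^(−Eᵢ/kT) = 6·e^(−0.25581) + 1·e^(−1.2658) + 6·e^(−1.5748) = 4.6457 + 0.28201 + 1.2423 = 6.1700.
P₂ = g₂ e^(−E₂/kT) / Z = 1.2423/6.1700 = 0.201.

0.201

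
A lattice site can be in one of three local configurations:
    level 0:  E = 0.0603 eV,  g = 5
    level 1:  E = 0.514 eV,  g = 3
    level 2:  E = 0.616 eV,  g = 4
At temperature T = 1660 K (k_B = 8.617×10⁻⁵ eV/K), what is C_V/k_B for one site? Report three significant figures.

0.462

k_BT = 8.617×10⁻⁵ × 1660 K = 0.14304 eV.
Eᵢ/kT = 0.42156, 3.5934, 4.3065.
Z = Σ gᵢe^(−Eᵢ/kT) = 5·e^(−0.42156) + 3·e^(−3.5934) + 4·e^(−4.3065) = 3.2801 + 0.082514 + 0.053923 = 3.4165.
⟨E⟩ = 0.080029 eV, ⟨E²⟩ = 0.015861 eV².
C_V/k_B = (⟨E²⟩ − ⟨E⟩²)/(kT)² = (0.015861 − 0.0064046)/0.020460 = 0.462.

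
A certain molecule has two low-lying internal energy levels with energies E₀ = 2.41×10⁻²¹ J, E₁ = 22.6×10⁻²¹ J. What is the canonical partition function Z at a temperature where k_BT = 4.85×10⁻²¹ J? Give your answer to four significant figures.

Z = 0.6179

Eᵢ/kT = 0.496907, 4.65979.
Z = Σ e^(−Eᵢ/kT) = e^(−0.496907) + e^(−4.65979) = 0.608410 + 0.00946845 = 0.617878.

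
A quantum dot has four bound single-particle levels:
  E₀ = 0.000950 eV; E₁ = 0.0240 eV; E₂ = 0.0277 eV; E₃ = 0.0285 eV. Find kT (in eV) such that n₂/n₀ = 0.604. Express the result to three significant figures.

n₂/n₀ = exp[−(E₂−E₀)/kT] = 0.604.
⇒ (E₂−E₀)/kT = ln(1/0.604) = ln(1.6556) = 0.50416.
kT = 0.026750 eV / 0.50416 = 0.0531 eV.

0.0531 eV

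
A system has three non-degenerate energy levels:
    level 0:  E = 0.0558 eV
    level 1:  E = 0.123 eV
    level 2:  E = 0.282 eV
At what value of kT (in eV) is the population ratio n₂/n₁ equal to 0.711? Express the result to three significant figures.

0.466 eV

n₂/n₁ = exp[−(E₂−E₁)/kT] = 0.711.
⇒ (E₂−E₁)/kT = ln(1/0.711) = ln(1.4065) = 0.34110.
kT = 0.159 eV / 0.34110 = 0.466 eV.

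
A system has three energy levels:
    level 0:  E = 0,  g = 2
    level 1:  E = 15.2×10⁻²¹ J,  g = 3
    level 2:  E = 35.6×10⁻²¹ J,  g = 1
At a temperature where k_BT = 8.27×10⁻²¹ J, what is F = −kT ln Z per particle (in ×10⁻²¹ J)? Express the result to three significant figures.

-7.55 ×10⁻²¹ J

Eᵢ/kT = 0, 1.8380, 4.3047.
Z = Σ gᵢe^(−Eᵢ/kT) = 2·e^(−0) + 3·e^(−1.8380) + 1·e^(−4.3047) = 2.0000 + 0.47741 + 0.013505 = 2.4909.
F = −kT ln Z = −8.27 × ln(2.4909) = −8.27 × 0.91264 = -7.55 ×10⁻²¹ J.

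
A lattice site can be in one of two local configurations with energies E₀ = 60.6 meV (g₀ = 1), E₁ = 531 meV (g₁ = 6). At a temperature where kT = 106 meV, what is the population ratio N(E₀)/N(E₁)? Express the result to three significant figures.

n₀/n₁ = (g₀/g₁) exp[−(E₀−E₁)/kT] = (1/6) × exp(−(-470.4 meV)/(106 meV)) = (1/6) × exp(4.4377) = 14.1.

14.1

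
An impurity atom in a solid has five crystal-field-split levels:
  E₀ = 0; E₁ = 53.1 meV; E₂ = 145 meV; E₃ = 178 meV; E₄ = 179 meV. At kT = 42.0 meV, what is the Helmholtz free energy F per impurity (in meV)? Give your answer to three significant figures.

Eᵢ/kT = 0, 1.2643, 3.4524, 4.2381, 4.2619.
Z = Σ e^(−Eᵢ/kT) = e^(−0) + e^(−1.2643) + e^(−3.4524) + e^(−4.2381) + e^(−4.2619) = 1.0000 + 0.28244 + 0.031670 + 0.014435 + 0.014095 = 1.3426.
F = −kT ln Z = −42.0 × ln(1.3426) = −42.0 × 0.29461 = -12.4 meV.

-12.4 meV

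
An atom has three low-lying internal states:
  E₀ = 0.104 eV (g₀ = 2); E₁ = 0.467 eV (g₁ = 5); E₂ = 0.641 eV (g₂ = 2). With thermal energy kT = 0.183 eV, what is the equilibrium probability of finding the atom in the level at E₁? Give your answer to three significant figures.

Eᵢ/kT = 0.56831, 2.5519, 3.5027.
Z = Σ gᵢe^(−Eᵢ/kT) = 2·e^(−0.56831) + 5·e^(−2.5519) + 2·e^(−3.5027) = 1.1330 + 0.38967 + 0.060232 = 1.5829.
P₁ = g₁ e^(−E₁/kT) / Z = 0.38967/1.5829 = 0.246.

0.246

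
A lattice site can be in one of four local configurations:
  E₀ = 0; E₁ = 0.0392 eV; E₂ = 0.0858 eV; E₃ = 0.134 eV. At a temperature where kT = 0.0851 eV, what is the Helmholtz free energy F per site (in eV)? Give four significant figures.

Eᵢ/kT = 0, 0.460635, 1.00823, 1.57462.
Z = Σ e^(−Eᵢ/kT) = e^(−0) + e^(−0.460635) + e^(−1.00823) + e^(−1.57462) = 1.00000 + 0.630883 + 0.364864 + 0.207086 = 2.20283.
F = −kT ln Z = −0.0851 × ln(2.20283) = −0.0851 × 0.789743 = -0.06721 eV.

-0.06721 eV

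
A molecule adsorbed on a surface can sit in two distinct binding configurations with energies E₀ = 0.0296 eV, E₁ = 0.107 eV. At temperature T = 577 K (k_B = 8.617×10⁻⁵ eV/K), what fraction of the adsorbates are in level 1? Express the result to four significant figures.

0.1741

k_BT = 8.617×10⁻⁵ × 577 K = 0.0497201 eV.
Eᵢ/kT = 0.595333, 2.15205.
Z = Σ e^(−Eᵢ/kT) = e^(−0.595333) + e^(−2.15205) = 0.551379 + 0.116246 = 0.667625.
P₁ = e^(−E₁/kT) / Z = 0.116246/0.667625 = 0.1741.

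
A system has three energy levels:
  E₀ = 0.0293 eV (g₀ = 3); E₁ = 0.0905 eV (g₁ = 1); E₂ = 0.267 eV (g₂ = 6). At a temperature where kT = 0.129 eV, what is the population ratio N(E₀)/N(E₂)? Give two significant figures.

n₀/n₂ = (g₀/g₂) exp[−(E₀−E₂)/kT] = (3/6) × exp(−(-0.2377 eV)/(0.129 eV)) = (3/6) × exp(1.843) = 3.2.

3.2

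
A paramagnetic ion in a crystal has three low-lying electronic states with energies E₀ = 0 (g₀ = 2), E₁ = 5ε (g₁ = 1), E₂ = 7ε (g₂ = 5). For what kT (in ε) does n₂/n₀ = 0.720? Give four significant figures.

n₂/n₀ = (g₂/g₀) exp[−(E₂−E₀)/kT] = 0.720.
⇒ (E₂−E₀)/kT = ln((5/2)/0.720) = ln(3.47222) = 1.24479.
kT = 7ε / 1.24479 = 5.623 ε.

5.623 ε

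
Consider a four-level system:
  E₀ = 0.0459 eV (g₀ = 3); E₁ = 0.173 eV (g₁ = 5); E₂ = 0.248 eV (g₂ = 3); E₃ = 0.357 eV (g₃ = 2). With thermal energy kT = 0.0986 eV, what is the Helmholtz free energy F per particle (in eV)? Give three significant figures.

-0.110 eV

Eᵢ/kT = 0.46552, 1.7546, 2.5152, 3.6207.
Z = Σ gᵢe^(−Eᵢ/kT) = 3·e^(−0.46552) + 5·e^(−1.7546) + 3·e^(−2.5152) + 2·e^(−3.6207) = 1.8834 + 0.86488 + 0.24254 + 0.053528 = 3.0443.
F = −kT ln Z = −0.0986 × ln(3.0443) = −0.0986 × 1.1133 = -0.110 eV.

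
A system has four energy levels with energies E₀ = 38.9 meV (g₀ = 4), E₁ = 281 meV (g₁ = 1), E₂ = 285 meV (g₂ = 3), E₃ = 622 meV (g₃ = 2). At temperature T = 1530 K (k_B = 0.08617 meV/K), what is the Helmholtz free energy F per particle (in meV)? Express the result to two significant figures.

k_BT = 0.08617 × 1530 K = 131.8 meV.
Eᵢ/kT = 0.2951, 2.132, 2.162, 4.719.
Z = Σ gᵢe^(−Eᵢ/kT) = 4·e^(−0.2951) + 1·e^(−2.132) + 3·e^(−2.162) + 2·e^(−4.719) = 2.978 + 0.1186 + 0.3453 + 0.01785 = 3.460.
F = −kT ln Z = −131.8 × ln(3.460) = −131.8 × 1.241 = -160 meV.

-160 meV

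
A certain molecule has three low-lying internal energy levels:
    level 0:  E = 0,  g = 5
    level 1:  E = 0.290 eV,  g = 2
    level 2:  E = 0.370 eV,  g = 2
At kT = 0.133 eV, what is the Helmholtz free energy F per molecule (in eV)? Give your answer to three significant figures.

Eᵢ/kT = 0, 2.1805, 2.7820.
Z = Σ gᵢe^(−Eᵢ/kT) = 5·e^(−0) + 2·e^(−2.1805) + 2·e^(−2.7820) = 5.0000 + 0.22597 + 0.12383 = 5.3498.
F = −kT ln Z = −0.133 × ln(5.3498) = −0.133 × 1.6771 = -0.223 eV.

-0.223 eV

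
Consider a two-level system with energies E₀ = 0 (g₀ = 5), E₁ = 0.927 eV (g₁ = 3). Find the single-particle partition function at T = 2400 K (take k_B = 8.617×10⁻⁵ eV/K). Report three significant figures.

Z = 5.03

k_BT = 8.617×10⁻⁵ × 2400 K = 0.20681 eV.
Eᵢ/kT = 0, 4.4824.
Z = Σ gᵢe^(−Eᵢ/kT) = 5·e^(−0) + 3·e^(−4.4824) = 5.0000 + 0.033919 = 5.0339.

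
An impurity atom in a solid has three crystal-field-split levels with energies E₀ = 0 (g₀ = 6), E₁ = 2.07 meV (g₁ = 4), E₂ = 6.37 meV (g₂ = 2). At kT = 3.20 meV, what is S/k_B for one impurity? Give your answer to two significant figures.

Eᵢ/kT = 0, 0.6469, 1.991.
Z = Σ gᵢe^(−Eᵢ/kT) = 6·e^(−0) + 4·e^(−0.6469) + 2·e^(−1.991) = 6.000 + 2.095 + 0.2731 = 8.368.
⟨E⟩ = Σ EᵢPᵢ = 0.7261 meV.
S/k_B = ln Z + ⟨E⟩/kT = ln(8.368) + 0.7261/3.20 = 2.124 + 0.2269 = 2.4.

2.4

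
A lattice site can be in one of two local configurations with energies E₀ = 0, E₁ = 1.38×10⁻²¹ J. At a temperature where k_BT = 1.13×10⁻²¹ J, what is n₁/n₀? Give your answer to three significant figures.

n₁/n₀ = exp[−(E₁−E₀)/kT] = exp(−(1.38 ×10⁻²¹ J)/(1.13 ×10⁻²¹ J)) = exp(-1.2212) = 0.295.

0.295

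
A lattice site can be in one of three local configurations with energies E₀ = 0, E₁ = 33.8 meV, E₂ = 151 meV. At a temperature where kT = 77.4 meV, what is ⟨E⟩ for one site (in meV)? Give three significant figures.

Eᵢ/kT = 0, 0.43669, 1.9509.
Z = Σ e^(−Eᵢ/kT) = e^(−0) + e^(−0.43669) + e^(−1.9509) = 1.0000 + 0.64617 + 0.14215 = 1.7883.
⟨E⟩ = Σ Eᵢ e^(−Eᵢ/kT) / Z = (0·1.0000 + 33.8·0.64617 + 151·0.14215) / 1.7883 = 24.2 meV.

24.2 meV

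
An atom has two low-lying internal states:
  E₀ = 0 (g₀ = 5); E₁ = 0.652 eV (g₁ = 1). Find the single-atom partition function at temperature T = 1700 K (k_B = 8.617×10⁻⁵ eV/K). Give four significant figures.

k_BT = 8.617×10⁻⁵ × 1700 K = 0.146489 eV.
Eᵢ/kT = 0, 4.45085.
Z = Σ gᵢe^(−Eᵢ/kT) = 5·e^(−0) + 1·e^(−4.45085) = 5.00000 + 0.0116686 = 5.01167.

Z = 5.012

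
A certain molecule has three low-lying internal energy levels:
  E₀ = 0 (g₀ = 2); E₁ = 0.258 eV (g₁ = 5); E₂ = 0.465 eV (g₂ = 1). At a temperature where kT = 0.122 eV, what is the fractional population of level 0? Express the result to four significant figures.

0.7618

Eᵢ/kT = 0, 2.11475, 3.81148.
Z = Σ gᵢe^(−Eᵢ/kT) = 2·e^(−0) + 5·e^(−2.11475) + 1·e^(−3.81148) = 2.00000 + 0.603317 + 0.0221154 = 2.62543.
P₀ = g₀ e^(−E₀/kT) / Z = 2.00000/2.62543 = 0.7618.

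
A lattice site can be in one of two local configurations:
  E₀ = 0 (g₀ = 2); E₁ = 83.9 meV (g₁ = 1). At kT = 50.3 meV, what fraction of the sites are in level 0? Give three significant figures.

0.914

Eᵢ/kT = 0, 1.6680.
Z = Σ gᵢe^(−Eᵢ/kT) = 2·e^(−0) + 1·e^(−1.6680) = 2.0000 + 0.18862 = 2.1886.
P₀ = g₀ e^(−E₀/kT) / Z = 2.0000/2.1886 = 0.914.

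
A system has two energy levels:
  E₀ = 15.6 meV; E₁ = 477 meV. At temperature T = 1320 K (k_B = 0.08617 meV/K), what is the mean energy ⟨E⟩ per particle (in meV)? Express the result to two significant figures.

k_BT = 0.08617 × 1320 K = 113.7 meV.
Eᵢ/kT = 0.1372, 4.195.
Z = Σ e^(−Eᵢ/kT) = e^(−0.1372) + e^(−4.195) = 0.8718 + 0.01507 = 0.8869.
⟨E⟩ = Σ Eᵢ e^(−Eᵢ/kT) / Z = (15.6·0.8718 + 477·0.01507) / 0.8869 = 23 meV.

23 meV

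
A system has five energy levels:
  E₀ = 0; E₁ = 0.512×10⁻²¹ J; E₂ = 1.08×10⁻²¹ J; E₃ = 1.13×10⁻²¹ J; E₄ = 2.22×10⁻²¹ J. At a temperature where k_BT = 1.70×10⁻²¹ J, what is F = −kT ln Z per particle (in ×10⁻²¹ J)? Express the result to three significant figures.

-1.90 ×10⁻²¹ J

Eᵢ/kT = 0, 0.30118, 0.63529, 0.66471, 1.3059.
Z = Σ e^(−Eᵢ/kT) = e^(−0) + e^(−0.30118) + e^(−0.63529) + e^(−0.66471) + e^(−1.3059) = 1.0000 + 0.73994 + 0.52978 + 0.51442 + 0.27093 = 3.0551.
F = −kT ln Z = −1.70 × ln(3.0551) = −1.70 × 1.1168 = -1.90 ×10⁻²¹ J.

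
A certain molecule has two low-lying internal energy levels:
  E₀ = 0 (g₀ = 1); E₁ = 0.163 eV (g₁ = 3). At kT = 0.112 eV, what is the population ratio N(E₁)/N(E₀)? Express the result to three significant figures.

n₁/n₀ = (g₁/g₀) exp[−(E₁−E₀)/kT] = (3/1) × exp(−(0.163 eV)/(0.112 eV)) = (3/1) × exp(-1.4554) = 0.700.

0.700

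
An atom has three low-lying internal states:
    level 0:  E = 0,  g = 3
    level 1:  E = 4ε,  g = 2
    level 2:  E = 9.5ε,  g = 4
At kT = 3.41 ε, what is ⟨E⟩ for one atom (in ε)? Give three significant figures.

Eᵢ/kT = 0, 1.1730, 2.7859.
Z = Σ gᵢe^(−Eᵢ/kT) = 3·e^(−0) + 2·e^(−1.1730) + 4·e^(−2.7859) = 3.0000 + 0.61887 + 0.24669 = 3.8656.
⟨E⟩ = Σ Eᵢ gᵢe^(−Eᵢ/kT) / Z = (0·3.0000 + 4·0.61887 + 9.5·0.24669) / 3.8656 = 1.25 ε.

1.25 ε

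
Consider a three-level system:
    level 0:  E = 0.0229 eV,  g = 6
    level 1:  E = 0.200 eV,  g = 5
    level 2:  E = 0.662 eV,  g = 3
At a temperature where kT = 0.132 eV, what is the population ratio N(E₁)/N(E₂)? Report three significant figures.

55.2

n₁/n₂ = (g₁/g₂) exp[−(E₁−E₂)/kT] = (5/3) × exp(−(-0.462 eV)/(0.132 eV)) = (5/3) × exp(3.5000) = 55.2.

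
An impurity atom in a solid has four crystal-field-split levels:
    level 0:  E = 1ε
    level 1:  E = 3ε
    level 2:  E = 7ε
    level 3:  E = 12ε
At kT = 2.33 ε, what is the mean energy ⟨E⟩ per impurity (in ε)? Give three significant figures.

Eᵢ/kT = 0.42918, 1.2876, 3.0043, 5.1502.
Z = Σ e^(−Eᵢ/kT) = e^(−0.42918) + e^(−1.2876) + e^(−3.0043) + e^(−5.1502) = 0.65104 + 0.27593 + 0.049573 + 0.0057982 = 0.98234.
⟨E⟩ = Σ Eᵢ e^(−Eᵢ/kT) / Z = (1·0.65104 + 3·0.27593 + 7·0.049573 + 12·0.0057982) / 0.98234 = 1.93 ε.

1.93 ε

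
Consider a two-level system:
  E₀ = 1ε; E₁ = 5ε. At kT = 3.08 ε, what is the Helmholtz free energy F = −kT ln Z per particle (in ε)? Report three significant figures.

Eᵢ/kT = 0.32468, 1.6234.
Z = Σ e^(−Eᵢ/kT) = e^(−0.32468) + e^(−1.6234) = 0.72276 + 0.19723 = 0.91999.
F = −kT ln Z = −3.08 × ln(0.91999) = −3.08 × -0.083392 = 0.257 ε.

0.257 ε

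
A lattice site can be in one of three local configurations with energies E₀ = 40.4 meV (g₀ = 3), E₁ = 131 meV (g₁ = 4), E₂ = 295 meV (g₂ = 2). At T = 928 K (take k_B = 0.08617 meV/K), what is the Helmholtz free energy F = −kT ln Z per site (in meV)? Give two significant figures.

-78 meV

k_BT = 0.08617 × 928 K = 79.97 meV.
Eᵢ/kT = 0.5052, 1.638, 3.689.
Z = Σ gᵢe^(−Eᵢ/kT) = 3·e^(−0.5052) + 4·e^(−1.638) + 2·e^(−3.689) = 1.810 + 0.7775 + 0.04999 = 2.637.
F = −kT ln Z = −79.97 × ln(2.637) = −79.97 × 0.9696 = -78 meV.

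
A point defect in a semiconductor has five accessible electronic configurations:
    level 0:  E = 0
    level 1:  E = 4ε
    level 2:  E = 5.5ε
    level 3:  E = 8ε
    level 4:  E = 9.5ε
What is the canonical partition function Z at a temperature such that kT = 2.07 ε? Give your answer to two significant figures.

Eᵢ/kT = 0, 1.932, 2.657, 3.865, 4.589.
Z = Σ e^(−Eᵢ/kT) = e^(−0) + e^(−1.932) + e^(−2.657) + e^(−3.865) + e^(−4.589) = 1.000 + 0.1449 + 0.07016 + 0.02096 + 0.01016 = 1.246.

Z = 1.2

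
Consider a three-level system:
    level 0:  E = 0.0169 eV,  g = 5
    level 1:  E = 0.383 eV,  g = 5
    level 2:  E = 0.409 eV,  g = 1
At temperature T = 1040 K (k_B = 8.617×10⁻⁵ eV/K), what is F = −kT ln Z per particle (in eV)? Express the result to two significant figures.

-0.13 eV

k_BT = 8.617×10⁻⁵ × 1040 K = 0.08962 eV.
Eᵢ/kT = 0.1886, 4.274, 4.564.
Z = Σ gᵢe^(−Eᵢ/kT) = 5·e^(−0.1886) + 5·e^(−4.274) + 1·e^(−4.564) = 4.141 + 0.06963 + 0.01042 = 4.221.
F = −kT ln Z = −0.08962 × ln(4.221) = −0.08962 × 1.440 = -0.13 eV.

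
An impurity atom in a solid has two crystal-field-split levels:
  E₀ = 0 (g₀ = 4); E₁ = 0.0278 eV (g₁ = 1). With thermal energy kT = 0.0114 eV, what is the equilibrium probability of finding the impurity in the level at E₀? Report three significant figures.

Eᵢ/kT = 0, 2.4386.
Z = Σ gᵢe^(−Eᵢ/kT) = 4·e^(−0) + 1·e^(−2.4386) = 4.0000 + 0.087283 = 4.0873.
P₀ = g₀ e^(−E₀/kT) / Z = 4.0000/4.0873 = 0.979.

0.979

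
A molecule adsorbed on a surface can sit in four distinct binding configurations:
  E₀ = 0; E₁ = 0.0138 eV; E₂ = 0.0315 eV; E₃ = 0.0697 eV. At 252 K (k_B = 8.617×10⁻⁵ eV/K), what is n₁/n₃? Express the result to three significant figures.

k_BT = 8.617×10⁻⁵ × 252 K = 0.021715 eV.
n₁/n₃ = exp[−(E₁−E₃)/kT] = exp(−(-0.0559 eV)/(0.021715 eV)) = exp(2.5743) = 13.1.

13.1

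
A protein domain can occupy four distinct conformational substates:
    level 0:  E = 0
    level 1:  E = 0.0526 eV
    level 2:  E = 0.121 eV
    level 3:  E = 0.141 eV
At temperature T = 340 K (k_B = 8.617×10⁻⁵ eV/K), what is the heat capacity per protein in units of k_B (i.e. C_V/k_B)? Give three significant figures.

k_BT = 8.617×10⁻⁵ × 340 K = 0.029298 eV.
Eᵢ/kT = 0, 1.7953, 4.1300, 4.8126.
Z = Σ e^(−Eᵢ/kT) = e^(−0) + e^(−1.7953) + e^(−4.1300) + e^(−4.8126) = 1.0000 + 0.16608 + 0.016083 + 0.0081267 = 1.1903.
⟨E⟩ = 0.0099368 eV, ⟨E²⟩ = 0.00071960 eV².
C_V/k_B = (⟨E²⟩ − ⟨E⟩²)/(kT)² = (0.00071960 − 0.000098740)/0.00085837 = 0.723.

0.723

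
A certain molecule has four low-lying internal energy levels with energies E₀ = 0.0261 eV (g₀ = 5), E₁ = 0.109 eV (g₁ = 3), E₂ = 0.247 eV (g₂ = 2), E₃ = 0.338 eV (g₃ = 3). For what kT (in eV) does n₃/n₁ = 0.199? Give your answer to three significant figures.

n₃/n₁ = (g₃/g₁) exp[−(E₃−E₁)/kT] = 0.199.
⇒ (E₃−E₁)/kT = ln((3/3)/0.199) = ln(5.0251) = 1.6144.
kT = 0.229 eV / 1.6144 = 0.142 eV.

0.142 eV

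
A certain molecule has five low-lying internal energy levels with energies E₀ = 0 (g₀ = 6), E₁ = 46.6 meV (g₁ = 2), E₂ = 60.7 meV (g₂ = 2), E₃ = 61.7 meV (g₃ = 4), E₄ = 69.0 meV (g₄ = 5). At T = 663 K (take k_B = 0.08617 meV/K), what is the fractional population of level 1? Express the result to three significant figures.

k_BT = 0.08617 × 663 K = 57.131 meV.
Eᵢ/kT = 0, 0.81567, 1.0625, 1.0800, 1.2078.
Z = Σ gᵢe^(−Eᵢ/kT) = 6·e^(−0) + 2·e^(−0.81567) + 2·e^(−1.0625) + 4·e^(−1.0800) + 5·e^(−1.2078) = 6.0000 + 0.88469 + 0.69118 + 1.3584 + 1.4943 = 10.429.
P₁ = g₁ e^(−E₁/kT) / Z = 0.88469/10.429 = 0.0848.

0.0848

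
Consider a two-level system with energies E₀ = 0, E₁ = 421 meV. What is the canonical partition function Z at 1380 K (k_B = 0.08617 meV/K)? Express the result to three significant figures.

k_BT = 0.08617 × 1380 K = 118.91 meV.
Eᵢ/kT = 0, 3.5405.
Z = Σ e^(−Eᵢ/kT) = e^(−0) + e^(−3.5405) = 1.0000 + 0.028999 = 1.0290.

Z = 1.03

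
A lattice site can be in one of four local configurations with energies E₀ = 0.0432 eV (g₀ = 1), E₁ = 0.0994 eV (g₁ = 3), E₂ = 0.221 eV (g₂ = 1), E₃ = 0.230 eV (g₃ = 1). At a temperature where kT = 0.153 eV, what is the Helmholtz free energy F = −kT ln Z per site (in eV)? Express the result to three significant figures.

-0.156 eV

Eᵢ/kT = 0.28235, 0.64967, 1.4444, 1.5033.
Z = Σ gᵢe^(−Eᵢ/kT) = 1·e^(−0.28235) + 3·e^(−0.64967) + 1·e^(−1.4444) + 1·e^(−1.5033) = 0.75401 + 1.5667 + 0.23589 + 0.22240 = 2.7790.
F = −kT ln Z = −0.153 × ln(2.7790) = −0.153 × 1.0221 = -0.156 eV.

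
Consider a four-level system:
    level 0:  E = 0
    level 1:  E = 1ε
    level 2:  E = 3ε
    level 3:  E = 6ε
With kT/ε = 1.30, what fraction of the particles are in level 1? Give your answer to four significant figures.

0.2946

Eᵢ/kT = 0, 0.769231, 2.30769, 4.61538.
Z = Σ e^(−Eᵢ/kT) = e^(−0) + e^(−0.769231) + e^(−2.30769) + e^(−4.61538) = 1.00000 + 0.463369 + 0.0994908 + 0.00989842 = 1.57276.
P₁ = e^(−E₁/kT) / Z = 0.463369/1.57276 = 0.2946.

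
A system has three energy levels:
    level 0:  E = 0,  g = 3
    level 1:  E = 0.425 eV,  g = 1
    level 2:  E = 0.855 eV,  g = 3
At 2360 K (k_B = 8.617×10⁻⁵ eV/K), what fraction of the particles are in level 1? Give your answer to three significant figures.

k_BT = 8.617×10⁻⁵ × 2360 K = 0.20336 eV.
Eᵢ/kT = 0, 2.0899, 4.2044.
Z = Σ gᵢe^(−Eᵢ/kT) = 3·e^(−0) + 1·e^(−2.0899) + 3·e^(−4.2044) = 3.0000 + 0.12370 + 0.044789 = 3.1685.
P₁ = g₁ e^(−E₁/kT) / Z = 0.12370/3.1685 = 0.0390.

0.0390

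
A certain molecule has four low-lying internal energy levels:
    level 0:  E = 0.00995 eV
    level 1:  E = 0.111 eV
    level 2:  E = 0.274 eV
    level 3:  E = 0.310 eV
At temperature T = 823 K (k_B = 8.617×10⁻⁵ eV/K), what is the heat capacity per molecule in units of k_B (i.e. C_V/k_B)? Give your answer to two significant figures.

k_BT = 8.617×10⁻⁵ × 823 K = 0.07092 eV.
Eᵢ/kT = 0.1403, 1.565, 3.864, 4.371.
Z = Σ e^(−Eᵢ/kT) = e^(−0.1403) + e^(−1.565) + e^(−3.864) + e^(−4.371) = 0.8691 + 0.2091 + 0.02098 + 0.01264 = 1.112.
⟨E⟩ = 0.03734 eV, ⟨E²⟩ = 0.004903 eV².
C_V/k_B = (⟨E²⟩ − ⟨E⟩²)/(kT)² = (0.004903 − 0.001394)/0.005030 = 0.70.

0.70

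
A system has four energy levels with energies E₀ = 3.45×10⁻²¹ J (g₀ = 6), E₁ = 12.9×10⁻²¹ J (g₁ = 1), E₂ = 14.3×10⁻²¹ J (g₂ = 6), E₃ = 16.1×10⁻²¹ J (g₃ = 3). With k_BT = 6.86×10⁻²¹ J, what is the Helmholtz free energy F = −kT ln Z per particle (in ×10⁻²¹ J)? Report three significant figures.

-10.8 ×10⁻²¹ J

Eᵢ/kT = 0.50292, 1.8805, 2.0845, 2.3469.
Z = Σ gᵢe^(−Eᵢ/kT) = 6·e^(−0.50292) + 1·e^(−1.8805) + 6·e^(−2.0845) + 3·e^(−2.3469) = 3.6286 + 0.15251 + 0.74622 + 0.28700 = 4.8143.
F = −kT ln Z = −6.86 × ln(4.8143) = −6.86 × 1.5716 = -10.8 ×10⁻²¹ J.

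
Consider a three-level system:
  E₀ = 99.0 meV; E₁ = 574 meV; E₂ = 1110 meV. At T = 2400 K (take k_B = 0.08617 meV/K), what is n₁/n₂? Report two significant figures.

13

k_BT = 0.08617 × 2400 K = 206.8 meV.
n₁/n₂ = exp[−(E₁−E₂)/kT] = exp(−(-536 meV)/(206.8 meV)) = exp(2.592) = 13.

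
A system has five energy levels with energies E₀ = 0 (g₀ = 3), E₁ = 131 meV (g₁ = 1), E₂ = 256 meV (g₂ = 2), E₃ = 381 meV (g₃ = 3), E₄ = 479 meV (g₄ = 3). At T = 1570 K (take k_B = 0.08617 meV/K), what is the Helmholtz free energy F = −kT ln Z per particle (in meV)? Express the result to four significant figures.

-185.8 meV

k_BT = 0.08617 × 1570 K = 135.287 meV.
Eᵢ/kT = 0, 0.968312, 1.89227, 2.81624, 3.54062.
Z = Σ gᵢe^(−Eᵢ/kT) = 3·e^(−0) + 1·e^(−0.968312) + 2·e^(−1.89227) + 3·e^(−2.81624) + 3·e^(−3.54062) = 3.00000 + 0.379723 + 0.301459 + 0.179491 + 0.0869860 = 3.94766.
F = −kT ln Z = −135.287 × ln(3.94766) = −135.287 × 1.37312 = -185.8 meV.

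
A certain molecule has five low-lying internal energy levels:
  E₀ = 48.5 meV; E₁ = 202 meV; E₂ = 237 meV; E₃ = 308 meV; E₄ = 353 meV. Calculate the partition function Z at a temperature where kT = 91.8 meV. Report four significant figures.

Eᵢ/kT = 0.528322, 2.20044, 2.58170, 3.35512, 3.84532.
Z = Σ e^(−Eᵢ/kT) = e^(−0.528322) + e^(−2.20044) + e^(−2.58170) + e^(−3.35512) + e^(−3.84532) = 0.589593 + 0.110754 + 0.0756453 + 0.0349052 + 0.0213796 = 0.832277.

Z = 0.8323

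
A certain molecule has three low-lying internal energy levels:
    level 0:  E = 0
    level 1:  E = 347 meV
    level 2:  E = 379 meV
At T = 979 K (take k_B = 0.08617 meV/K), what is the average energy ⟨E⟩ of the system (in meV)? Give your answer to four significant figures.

k_BT = 0.08617 × 979 K = 84.3604 meV.
Eᵢ/kT = 0, 4.11330, 4.49263.
Z = Σ e^(−Eᵢ/kT) = e^(−0) + e^(−4.11330) + e^(−4.49263) = 1.00000 + 0.0163537 + 0.0111912 = 1.02754.
⟨E⟩ = Σ Eᵢ e^(−Eᵢ/kT) / Z = (0·1.00000 + 347·0.0163537 + 379·0.0111912) / 1.02754 = 9.650 meV.

9.650 meV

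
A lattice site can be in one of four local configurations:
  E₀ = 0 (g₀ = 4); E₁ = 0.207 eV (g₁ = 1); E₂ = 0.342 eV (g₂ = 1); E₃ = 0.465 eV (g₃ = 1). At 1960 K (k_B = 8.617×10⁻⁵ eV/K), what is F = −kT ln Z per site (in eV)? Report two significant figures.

k_BT = 8.617×10⁻⁵ × 1960 K = 0.1689 eV.
Eᵢ/kT = 0, 1.226, 2.025, 2.753.
Z = Σ gᵢe^(−Eᵢ/kT) = 4·e^(−0) + 1·e^(−1.226) + 1·e^(−2.025) + 1·e^(−2.753) = 4.000 + 0.2935 + 0.1320 + 0.06374 = 4.489.
F = −kT ln Z = −0.1689 × ln(4.489) = −0.1689 × 1.502 = -0.25 eV.

-0.25 eV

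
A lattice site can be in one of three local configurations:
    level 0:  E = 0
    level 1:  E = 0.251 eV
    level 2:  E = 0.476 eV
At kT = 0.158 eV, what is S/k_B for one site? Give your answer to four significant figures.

Eᵢ/kT = 0, 1.58861, 3.01266.
Z = Σ e^(−Eᵢ/kT) = e^(−0) + e^(−1.58861) + e^(−3.01266) = 1.00000 + 0.204209 + 0.0491607 = 1.25337.
⟨E⟩ = Σ EᵢPᵢ = 0.0595650 eV.
S/k_B = ln Z + ⟨E⟩/kT = ln(1.25337) + 0.0595650/0.158 = 0.225836 + 0.376994 = 0.6028.

0.6028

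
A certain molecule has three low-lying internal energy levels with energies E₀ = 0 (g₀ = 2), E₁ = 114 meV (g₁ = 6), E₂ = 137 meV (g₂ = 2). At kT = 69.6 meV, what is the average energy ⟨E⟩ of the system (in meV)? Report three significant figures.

49.7 meV

Eᵢ/kT = 0, 1.6379, 1.9684.
Z = Σ gᵢe^(−Eᵢ/kT) = 2·e^(−0) + 6·e^(−1.6379) + 2·e^(−1.9684) = 2.0000 + 1.1663 + 0.27936 = 3.4457.
⟨E⟩ = Σ Eᵢ gᵢe^(−Eᵢ/kT) / Z = (0·2.0000 + 114·1.1663 + 137·0.27936) / 3.4457 = 49.7 meV.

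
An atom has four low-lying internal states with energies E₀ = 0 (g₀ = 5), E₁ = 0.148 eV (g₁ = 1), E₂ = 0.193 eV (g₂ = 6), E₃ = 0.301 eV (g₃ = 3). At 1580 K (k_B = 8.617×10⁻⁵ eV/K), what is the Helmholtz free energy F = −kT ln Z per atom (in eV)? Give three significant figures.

k_BT = 8.617×10⁻⁵ × 1580 K = 0.13615 eV.
Eᵢ/kT = 0, 1.0870, 1.4176, 2.2108.
Z = Σ gᵢe^(−Eᵢ/kT) = 5·e^(−0) + 1·e^(−1.0870) + 6·e^(−1.4176) + 3·e^(−2.2108) = 5.0000 + 0.33723 + 1.4538 + 0.32884 = 7.1199.
F = −kT ln Z = −0.13615 × ln(7.1199) = −0.13615 × 1.9629 = -0.267 eV.

-0.267 eV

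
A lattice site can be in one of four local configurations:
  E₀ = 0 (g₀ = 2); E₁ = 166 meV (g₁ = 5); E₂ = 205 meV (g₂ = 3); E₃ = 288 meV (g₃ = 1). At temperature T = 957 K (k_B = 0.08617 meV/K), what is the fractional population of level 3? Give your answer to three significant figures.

k_BT = 0.08617 × 957 K = 82.465 meV.
Eᵢ/kT = 0, 2.0130, 2.4859, 3.4924.
Z = Σ gᵢe^(−Eᵢ/kT) = 2·e^(−0) + 5·e^(−2.0130) + 3·e^(−2.4859) + 1·e^(−3.4924) = 2.0000 + 0.66794 + 0.24975 + 0.030428 = 2.9481.
P₃ = g₃ e^(−E₃/kT) / Z = 0.030428/2.9481 = 0.0103.

0.0103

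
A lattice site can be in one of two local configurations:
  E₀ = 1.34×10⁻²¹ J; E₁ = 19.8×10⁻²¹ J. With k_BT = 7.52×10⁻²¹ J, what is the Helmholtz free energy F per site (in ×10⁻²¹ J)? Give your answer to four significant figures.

0.7204 ×10⁻²¹ J

Eᵢ/kT = 0.178191, 2.63298.
Z = Σ e^(−Eᵢ/kT) = e^(−0.178191) + e^(−2.63298) = 0.836783 + 0.0718640 = 0.908647.
F = −kT ln Z = −7.52 × ln(0.908647) = −7.52 × -0.0957986 = 0.7204 ×10⁻²¹ J.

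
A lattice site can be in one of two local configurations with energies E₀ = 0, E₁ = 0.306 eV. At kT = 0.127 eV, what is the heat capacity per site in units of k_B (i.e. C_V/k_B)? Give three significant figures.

0.439

Eᵢ/kT = 0, 2.4094.
Z = Σ e^(−Eᵢ/kT) = e^(−0) + e^(−2.4094) = 1.0000 + 0.089869 = 1.0899.
⟨E⟩ = 0.025232 eV, ⟨E²⟩ = 0.0077209 eV².
C_V/k_B = (⟨E²⟩ − ⟨E⟩²)/(kT)² = (0.0077209 − 0.00063665)/0.016129 = 0.439.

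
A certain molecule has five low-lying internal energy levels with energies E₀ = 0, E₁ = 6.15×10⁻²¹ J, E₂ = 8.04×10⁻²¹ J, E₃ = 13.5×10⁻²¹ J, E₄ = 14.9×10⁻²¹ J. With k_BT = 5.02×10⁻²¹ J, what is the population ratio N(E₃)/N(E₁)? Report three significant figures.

n₃/n₁ = exp[−(E₃−E₁)/kT] = exp(−(7.35 ×10⁻²¹ J)/(5.02 ×10⁻²¹ J)) = exp(-1.4641) = 0.231.

0.231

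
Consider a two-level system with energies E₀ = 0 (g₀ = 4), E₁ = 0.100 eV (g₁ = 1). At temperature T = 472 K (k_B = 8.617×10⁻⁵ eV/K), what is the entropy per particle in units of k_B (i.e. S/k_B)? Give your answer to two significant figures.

k_BT = 8.617×10⁻⁵ × 472 K = 0.04067 eV.
Eᵢ/kT = 0, 2.459.
Z = Σ gᵢe^(−Eᵢ/kT) = 4·e^(−0) + 1·e^(−2.459) = 4.000 + 0.08552 = 4.086.
⟨E⟩ = Σ EᵢPᵢ = 0.002093 eV.
S/k_B = ln Z + ⟨E⟩/kT = ln(4.086) + 0.002093/0.04067 = 1.408 + 0.05146 = 1.5.

1.5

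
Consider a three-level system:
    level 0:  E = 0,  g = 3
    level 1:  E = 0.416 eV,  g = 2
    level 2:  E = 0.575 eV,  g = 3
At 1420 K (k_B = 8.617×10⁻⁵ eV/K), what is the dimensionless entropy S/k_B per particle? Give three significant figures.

k_BT = 8.617×10⁻⁵ × 1420 K = 0.12236 eV.
Eᵢ/kT = 0, 3.3998, 4.6992.
Z = Σ gᵢe^(−Eᵢ/kT) = 3·e^(−0) + 2·e^(−3.3998) + 3·e^(−4.6992) = 3.0000 + 0.066760 + 0.027308 = 3.0941.
⟨E⟩ = Σ EᵢPᵢ = 0.014051 eV.
S/k_B = ln Z + ⟨E⟩/kT = ln(3.0941) + 0.014051/0.12236 = 1.1295 + 0.11483 = 1.24.

1.24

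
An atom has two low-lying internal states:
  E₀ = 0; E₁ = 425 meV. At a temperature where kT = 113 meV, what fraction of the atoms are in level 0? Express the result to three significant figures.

Eᵢ/kT = 0, 3.7611.
Z = Σ e^(−Eᵢ/kT) = e^(−0) + e^(−3.7611) = 1.0000 + 0.023258 = 1.0233.
P₀ = e^(−E₀/kT) / Z = 1.0000/1.0233 = 0.977.

0.977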